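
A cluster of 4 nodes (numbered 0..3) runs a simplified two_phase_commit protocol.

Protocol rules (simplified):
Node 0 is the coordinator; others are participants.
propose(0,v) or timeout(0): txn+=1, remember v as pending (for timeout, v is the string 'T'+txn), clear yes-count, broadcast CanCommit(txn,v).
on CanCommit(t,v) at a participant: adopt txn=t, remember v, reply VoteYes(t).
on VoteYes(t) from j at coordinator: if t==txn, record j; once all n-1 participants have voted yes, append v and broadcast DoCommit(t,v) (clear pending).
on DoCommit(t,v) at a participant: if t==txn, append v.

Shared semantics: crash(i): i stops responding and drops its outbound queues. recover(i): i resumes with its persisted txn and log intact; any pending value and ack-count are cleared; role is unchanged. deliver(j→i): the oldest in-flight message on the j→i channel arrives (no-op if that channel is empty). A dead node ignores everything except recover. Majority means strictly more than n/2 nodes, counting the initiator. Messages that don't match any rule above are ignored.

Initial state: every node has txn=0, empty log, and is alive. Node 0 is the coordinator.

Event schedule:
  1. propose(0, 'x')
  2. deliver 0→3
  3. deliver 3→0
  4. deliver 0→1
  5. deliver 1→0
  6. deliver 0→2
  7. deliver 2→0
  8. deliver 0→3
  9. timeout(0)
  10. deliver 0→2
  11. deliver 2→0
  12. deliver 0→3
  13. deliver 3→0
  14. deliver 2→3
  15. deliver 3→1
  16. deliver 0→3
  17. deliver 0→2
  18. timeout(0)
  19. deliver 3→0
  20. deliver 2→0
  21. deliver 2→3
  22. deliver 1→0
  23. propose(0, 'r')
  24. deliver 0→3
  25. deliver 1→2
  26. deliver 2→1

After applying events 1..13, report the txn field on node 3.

step 1 propose(0,'x'): 0={coor,t=1,log=-}
step 2 deliver 0→3: 3={part,t=1,log=-}
step 3 deliver 3→0: —
step 4 deliver 0→1: 1={part,t=1,log=-}
step 5 deliver 1→0: —
step 6 deliver 0→2: 2={part,t=1,log=-}
step 7 deliver 2→0: 0={coor,t=1,log=x}
step 8 deliver 0→3: 3={part,t=1,log=x}
step 9 timeout(0): 0={coor,t=2,log=x}
step 10 deliver 0→2: 2={part,t=1,log=x}
step 11 deliver 2→0: —
step 12 deliver 0→3: 3={part,t=2,log=x}
step 13 deliver 3→0: —

2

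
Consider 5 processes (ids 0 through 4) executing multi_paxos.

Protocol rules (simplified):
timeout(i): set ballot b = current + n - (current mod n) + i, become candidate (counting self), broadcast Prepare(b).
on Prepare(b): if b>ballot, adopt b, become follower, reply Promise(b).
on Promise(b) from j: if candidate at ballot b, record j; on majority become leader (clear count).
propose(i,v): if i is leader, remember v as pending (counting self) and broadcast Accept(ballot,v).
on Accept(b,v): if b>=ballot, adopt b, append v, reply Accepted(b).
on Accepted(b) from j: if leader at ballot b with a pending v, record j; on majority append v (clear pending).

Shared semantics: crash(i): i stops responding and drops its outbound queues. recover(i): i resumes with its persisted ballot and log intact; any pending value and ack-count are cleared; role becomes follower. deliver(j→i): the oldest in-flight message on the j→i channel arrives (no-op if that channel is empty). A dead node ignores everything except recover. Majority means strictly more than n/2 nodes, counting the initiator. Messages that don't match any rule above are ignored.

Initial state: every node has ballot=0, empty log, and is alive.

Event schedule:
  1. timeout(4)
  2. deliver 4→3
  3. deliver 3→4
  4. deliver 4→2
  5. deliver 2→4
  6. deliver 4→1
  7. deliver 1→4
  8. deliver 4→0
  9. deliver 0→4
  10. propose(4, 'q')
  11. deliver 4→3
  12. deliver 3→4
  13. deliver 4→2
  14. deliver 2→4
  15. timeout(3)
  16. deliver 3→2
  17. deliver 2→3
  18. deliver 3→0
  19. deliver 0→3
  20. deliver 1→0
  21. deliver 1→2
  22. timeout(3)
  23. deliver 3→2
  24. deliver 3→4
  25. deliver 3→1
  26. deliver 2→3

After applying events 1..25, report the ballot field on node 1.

e1 timeout(4): 4[cand,b=9,-]
e2 deliver 4→3: 3[foll,b=9,-]
e3 deliver 3→4: ·
e4 deliver 4→2: 2[foll,b=9,-]
e5 deliver 2→4: 4[lead,b=9,-]
e6 deliver 4→1: 1[foll,b=9,-]
e7 deliver 1→4: ·
e8 deliver 4→0: 0[foll,b=9,-]
e9 deliver 0→4: ·
e10 propose(4,'q'): ·
e11 deliver 4→3: 3[foll,b=9,q]
e12 deliver 3→4: ·
e13 deliver 4→2: 2[foll,b=9,q]
e14 deliver 2→4: 4[lead,b=9,q]
e15 timeout(3): 3[cand,b=13,q]
e16 deliver 3→2: 2[foll,b=13,q]
e17 deliver 2→3: ·
e18 deliver 3→0: 0[foll,b=13,-]
e19 deliver 0→3: 3[lead,b=13,q]
e20 deliver 1→0: ·
e21 deliver 1→2: ·
e22 timeout(3): 3[cand,b=18,q]
e23 deliver 3→2: 2[foll,b=18,q]
e24 deliver 3→4: 4[foll,b=13,q]
e25 deliver 3→1: 1[foll,b=13,-]

13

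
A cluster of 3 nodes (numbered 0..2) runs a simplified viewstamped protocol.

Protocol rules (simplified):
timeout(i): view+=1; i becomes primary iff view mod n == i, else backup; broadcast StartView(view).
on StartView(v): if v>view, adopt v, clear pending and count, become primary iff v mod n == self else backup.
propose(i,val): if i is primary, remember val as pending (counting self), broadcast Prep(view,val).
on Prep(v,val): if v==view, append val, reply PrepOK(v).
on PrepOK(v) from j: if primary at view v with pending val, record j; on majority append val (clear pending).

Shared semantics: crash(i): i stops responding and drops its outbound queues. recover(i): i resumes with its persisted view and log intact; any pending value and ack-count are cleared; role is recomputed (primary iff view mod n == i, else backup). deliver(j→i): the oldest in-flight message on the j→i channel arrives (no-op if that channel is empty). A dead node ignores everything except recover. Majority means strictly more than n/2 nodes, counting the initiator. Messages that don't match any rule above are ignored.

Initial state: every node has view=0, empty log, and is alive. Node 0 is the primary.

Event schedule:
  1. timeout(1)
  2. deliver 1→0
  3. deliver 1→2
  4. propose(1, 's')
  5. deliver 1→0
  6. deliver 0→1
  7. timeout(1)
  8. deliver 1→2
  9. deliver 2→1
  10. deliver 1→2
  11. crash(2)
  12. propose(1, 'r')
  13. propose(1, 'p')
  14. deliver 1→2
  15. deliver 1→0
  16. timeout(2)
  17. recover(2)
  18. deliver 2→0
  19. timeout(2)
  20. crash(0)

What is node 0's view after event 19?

2

[1] timeout(1) → N1(prim v1 [-])
[2] deliver 1→0 → N0(back v1 [-])
[3] deliver 1→2 → N2(back v1 [-])
[4] propose(1,'s') → ∅
[5] deliver 1→0 → N0(back v1 [s])
[6] deliver 0→1 → N1(prim v1 [s])
[7] timeout(1) → N1(back v2 [s])
[8] deliver 1→2 → N2(back v1 [s])
[9] deliver 2→1 → ∅
[10] deliver 1→2 → N2(prim v2 [s])
[11] crash(2) → N2(✗prim v2 [s])
[12] propose(1,'r') → ∅
[13] propose(1,'p') → ∅
[14] deliver 1→2 → ∅
[15] deliver 1→0 → N0(back v2 [s])
[16] timeout(2) → ∅
[17] recover(2) → N2(prim v2 [s])
[18] deliver 2→0 → ∅
[19] timeout(2) → N2(back v3 [s])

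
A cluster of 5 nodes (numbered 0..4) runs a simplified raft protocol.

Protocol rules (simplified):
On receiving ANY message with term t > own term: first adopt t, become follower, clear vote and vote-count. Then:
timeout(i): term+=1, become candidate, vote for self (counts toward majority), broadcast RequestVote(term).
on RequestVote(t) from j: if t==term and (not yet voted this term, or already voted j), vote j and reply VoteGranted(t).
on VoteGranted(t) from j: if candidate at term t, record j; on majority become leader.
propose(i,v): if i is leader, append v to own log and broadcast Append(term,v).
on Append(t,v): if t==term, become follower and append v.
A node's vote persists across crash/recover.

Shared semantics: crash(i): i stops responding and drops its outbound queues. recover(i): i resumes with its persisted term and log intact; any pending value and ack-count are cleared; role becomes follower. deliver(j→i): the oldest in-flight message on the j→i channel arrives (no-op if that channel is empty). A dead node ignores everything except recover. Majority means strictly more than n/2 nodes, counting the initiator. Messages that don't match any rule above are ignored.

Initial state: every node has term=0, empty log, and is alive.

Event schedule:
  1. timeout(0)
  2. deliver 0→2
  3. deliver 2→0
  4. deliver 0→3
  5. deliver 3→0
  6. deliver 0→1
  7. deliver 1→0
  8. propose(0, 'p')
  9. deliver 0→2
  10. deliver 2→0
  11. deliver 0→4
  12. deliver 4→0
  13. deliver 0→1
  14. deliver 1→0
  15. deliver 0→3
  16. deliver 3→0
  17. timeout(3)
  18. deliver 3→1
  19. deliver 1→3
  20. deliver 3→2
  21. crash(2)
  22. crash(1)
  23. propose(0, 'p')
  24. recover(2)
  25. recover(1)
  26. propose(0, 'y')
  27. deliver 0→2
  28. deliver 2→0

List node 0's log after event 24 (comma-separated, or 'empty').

e1 timeout(0): 0[cand,t=1,-]
e2 deliver 0→2: 2[foll,t=1,-]
e3 deliver 2→0: ·
e4 deliver 0→3: 3[foll,t=1,-]
e5 deliver 3→0: 0[lead,t=1,-]
e6 deliver 0→1: 1[foll,t=1,-]
e7 deliver 1→0: ·
e8 propose(0,'p'): 0[lead,t=1,p]
e9 deliver 0→2: 2[foll,t=1,p]
e10 deliver 2→0: ·
e11 deliver 0→4: 4[foll,t=1,-]
e12 deliver 4→0: ·
e13 deliver 0→1: 1[foll,t=1,p]
e14 deliver 1→0: ·
e15 deliver 0→3: 3[foll,t=1,p]
e16 deliver 3→0: ·
e17 timeout(3): 3[cand,t=2,p]
e18 deliver 3→1: 1[foll,t=2,p]
e19 deliver 1→3: ·
e20 deliver 3→2: 2[foll,t=2,p]
e21 crash(2): 2[✗foll,t=2,p]
e22 crash(1): 1[✗foll,t=2,p]
e23 propose(0,'p'): 0[lead,t=1,p,p]
e24 recover(2): 2[foll,t=2,p]

p,p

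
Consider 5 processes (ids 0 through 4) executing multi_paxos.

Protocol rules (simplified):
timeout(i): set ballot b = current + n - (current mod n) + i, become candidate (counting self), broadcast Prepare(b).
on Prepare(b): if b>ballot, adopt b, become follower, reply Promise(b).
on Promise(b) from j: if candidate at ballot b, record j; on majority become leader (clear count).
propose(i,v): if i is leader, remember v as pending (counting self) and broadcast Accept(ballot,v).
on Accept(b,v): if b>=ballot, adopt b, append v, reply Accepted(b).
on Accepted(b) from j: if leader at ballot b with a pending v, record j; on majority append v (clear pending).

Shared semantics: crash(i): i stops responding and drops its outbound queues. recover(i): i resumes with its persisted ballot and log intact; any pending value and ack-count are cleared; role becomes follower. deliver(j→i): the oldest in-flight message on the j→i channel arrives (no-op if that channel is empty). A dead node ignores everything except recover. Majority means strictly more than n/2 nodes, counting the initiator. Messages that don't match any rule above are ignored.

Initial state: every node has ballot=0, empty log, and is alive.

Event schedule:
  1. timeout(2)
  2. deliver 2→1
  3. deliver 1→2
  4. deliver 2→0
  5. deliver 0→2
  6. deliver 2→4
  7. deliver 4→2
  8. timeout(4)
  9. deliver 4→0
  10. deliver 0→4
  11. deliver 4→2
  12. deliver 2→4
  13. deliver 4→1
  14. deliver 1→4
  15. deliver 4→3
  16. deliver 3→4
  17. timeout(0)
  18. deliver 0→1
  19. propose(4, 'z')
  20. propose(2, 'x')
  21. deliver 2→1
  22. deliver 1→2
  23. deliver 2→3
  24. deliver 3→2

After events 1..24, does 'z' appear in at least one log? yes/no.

no

[1] timeout(2) → N2(cand b7 [-])
[2] deliver 2→1 → N1(foll b7 [-])
[3] deliver 1→2 → ∅
[4] deliver 2→0 → N0(foll b7 [-])
[5] deliver 0→2 → N2(lead b7 [-])
[6] deliver 2→4 → N4(foll b7 [-])
[7] deliver 4→2 → ∅
[8] timeout(4) → N4(cand b14 [-])
[9] deliver 4→0 → N0(foll b14 [-])
[10] deliver 0→4 → ∅
[11] deliver 4→2 → N2(foll b14 [-])
[12] deliver 2→4 → N4(lead b14 [-])
[13] deliver 4→1 → N1(foll b14 [-])
[14] deliver 1→4 → ∅
[15] deliver 4→3 → N3(foll b14 [-])
[16] deliver 3→4 → ∅
[17] timeout(0) → N0(cand b15 [-])
[18] deliver 0→1 → N1(foll b15 [-])
[19] propose(4,'z') → ∅
[20] propose(2,'x') → ∅
[21] deliver 2→1 → ∅
[22] deliver 1→2 → ∅
[23] deliver 2→3 → ∅
[24] deliver 3→2 → ∅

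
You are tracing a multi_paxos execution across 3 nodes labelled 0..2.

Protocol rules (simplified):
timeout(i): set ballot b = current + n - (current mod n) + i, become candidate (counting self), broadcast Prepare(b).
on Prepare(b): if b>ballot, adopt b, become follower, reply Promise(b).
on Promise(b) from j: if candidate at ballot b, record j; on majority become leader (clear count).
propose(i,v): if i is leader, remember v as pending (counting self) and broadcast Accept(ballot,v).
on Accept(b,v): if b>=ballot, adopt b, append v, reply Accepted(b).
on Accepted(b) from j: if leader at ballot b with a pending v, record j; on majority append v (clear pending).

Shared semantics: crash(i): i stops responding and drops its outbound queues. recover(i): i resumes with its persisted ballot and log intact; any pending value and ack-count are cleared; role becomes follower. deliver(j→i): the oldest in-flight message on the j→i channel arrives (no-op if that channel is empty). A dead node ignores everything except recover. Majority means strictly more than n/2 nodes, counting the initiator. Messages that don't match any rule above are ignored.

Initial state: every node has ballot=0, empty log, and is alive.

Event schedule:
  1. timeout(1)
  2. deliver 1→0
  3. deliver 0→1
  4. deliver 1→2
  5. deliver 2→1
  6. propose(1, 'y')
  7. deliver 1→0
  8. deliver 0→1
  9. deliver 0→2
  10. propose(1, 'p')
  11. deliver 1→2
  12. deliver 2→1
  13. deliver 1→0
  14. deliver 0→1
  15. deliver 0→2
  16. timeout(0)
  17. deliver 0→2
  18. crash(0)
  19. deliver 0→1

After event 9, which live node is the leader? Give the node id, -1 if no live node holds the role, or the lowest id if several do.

after 1 — timeout(1): n1:cand/b4/[-]
after 2 — deliver 1→0: n0:foll/b4/[-]
after 3 — deliver 0→1: n1:lead/b4/[-]
after 4 — deliver 1→2: n2:foll/b4/[-]
after 5 — deliver 2→1: ·
after 6 — propose(1,'y'): ·
after 7 — deliver 1→0: n0:foll/b4/[y]
after 8 — deliver 0→1: n1:lead/b4/[y]
after 9 — deliver 0→2: ·

1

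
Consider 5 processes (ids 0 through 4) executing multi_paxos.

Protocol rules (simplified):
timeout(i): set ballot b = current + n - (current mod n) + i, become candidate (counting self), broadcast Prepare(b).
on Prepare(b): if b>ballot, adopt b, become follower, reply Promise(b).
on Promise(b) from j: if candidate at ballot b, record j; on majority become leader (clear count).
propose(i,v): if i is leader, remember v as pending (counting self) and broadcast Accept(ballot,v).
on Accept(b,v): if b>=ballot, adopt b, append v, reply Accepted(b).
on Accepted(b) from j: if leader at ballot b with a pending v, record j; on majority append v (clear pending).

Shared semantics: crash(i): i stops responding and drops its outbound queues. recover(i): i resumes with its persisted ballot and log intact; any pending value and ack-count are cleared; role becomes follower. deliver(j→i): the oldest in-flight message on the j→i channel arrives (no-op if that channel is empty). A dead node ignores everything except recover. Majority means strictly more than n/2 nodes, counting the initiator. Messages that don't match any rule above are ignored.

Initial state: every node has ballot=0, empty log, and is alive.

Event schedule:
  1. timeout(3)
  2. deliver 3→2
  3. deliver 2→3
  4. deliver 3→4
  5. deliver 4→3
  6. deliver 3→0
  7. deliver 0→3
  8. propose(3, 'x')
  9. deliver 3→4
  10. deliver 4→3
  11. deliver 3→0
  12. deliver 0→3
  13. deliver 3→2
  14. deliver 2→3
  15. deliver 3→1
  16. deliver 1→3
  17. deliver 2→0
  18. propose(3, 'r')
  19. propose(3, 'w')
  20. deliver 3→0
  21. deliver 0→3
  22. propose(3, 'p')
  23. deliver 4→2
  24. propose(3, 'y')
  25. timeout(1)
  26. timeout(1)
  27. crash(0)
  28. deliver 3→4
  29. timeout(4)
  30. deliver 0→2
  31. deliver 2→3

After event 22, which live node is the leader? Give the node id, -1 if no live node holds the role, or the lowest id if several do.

3

after 1 — timeout(3): n3:cand/b8/[-]
after 2 — deliver 3→2: n2:foll/b8/[-]
after 3 — deliver 2→3: ·
after 4 — deliver 3→4: n4:foll/b8/[-]
after 5 — deliver 4→3: n3:lead/b8/[-]
after 6 — deliver 3→0: n0:foll/b8/[-]
after 7 — deliver 0→3: ·
after 8 — propose(3,'x'): ·
after 9 — deliver 3→4: n4:foll/b8/[x]
after 10 — deliver 4→3: ·
after 11 — deliver 3→0: n0:foll/b8/[x]
after 12 — deliver 0→3: n3:lead/b8/[x]
after 13 — deliver 3→2: n2:foll/b8/[x]
after 14 — deliver 2→3: ·
after 15 — deliver 3→1: n1:foll/b8/[-]
after 16 — deliver 1→3: ·
after 17 — deliver 2→0: ·
after 18 — propose(3,'r'): ·
after 19 — propose(3,'w'): ·
after 20 — deliver 3→0: n0:foll/b8/[x,r]
after 21 — deliver 0→3: ·
after 22 — propose(3,'p'): ·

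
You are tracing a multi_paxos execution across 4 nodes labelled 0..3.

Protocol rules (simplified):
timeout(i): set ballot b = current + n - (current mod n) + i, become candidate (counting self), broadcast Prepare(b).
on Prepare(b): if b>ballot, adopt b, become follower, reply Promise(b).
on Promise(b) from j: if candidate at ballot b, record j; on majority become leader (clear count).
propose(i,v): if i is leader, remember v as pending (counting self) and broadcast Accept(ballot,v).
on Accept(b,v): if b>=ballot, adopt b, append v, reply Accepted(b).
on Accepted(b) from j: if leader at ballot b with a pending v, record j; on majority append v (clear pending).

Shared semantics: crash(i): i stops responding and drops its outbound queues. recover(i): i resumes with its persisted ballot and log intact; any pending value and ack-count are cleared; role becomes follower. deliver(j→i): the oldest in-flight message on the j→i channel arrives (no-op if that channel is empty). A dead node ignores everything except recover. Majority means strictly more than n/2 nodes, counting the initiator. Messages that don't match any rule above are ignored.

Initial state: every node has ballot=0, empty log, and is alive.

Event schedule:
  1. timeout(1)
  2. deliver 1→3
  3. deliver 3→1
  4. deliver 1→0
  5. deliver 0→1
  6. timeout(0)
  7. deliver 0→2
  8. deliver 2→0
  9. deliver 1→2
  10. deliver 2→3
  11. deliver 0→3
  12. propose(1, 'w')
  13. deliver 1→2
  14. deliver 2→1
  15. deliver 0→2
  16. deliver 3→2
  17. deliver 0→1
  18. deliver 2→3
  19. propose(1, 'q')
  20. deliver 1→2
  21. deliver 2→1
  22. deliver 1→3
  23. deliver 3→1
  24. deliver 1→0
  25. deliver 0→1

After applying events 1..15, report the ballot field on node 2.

[1] timeout(1) → N1(cand b5 [-])
[2] deliver 1→3 → N3(foll b5 [-])
[3] deliver 3→1 → ∅
[4] deliver 1→0 → N0(foll b5 [-])
[5] deliver 0→1 → N1(lead b5 [-])
[6] timeout(0) → N0(cand b8 [-])
[7] deliver 0→2 → N2(foll b8 [-])
[8] deliver 2→0 → ∅
[9] deliver 1→2 → ∅
[10] deliver 2→3 → ∅
[11] deliver 0→3 → N3(foll b8 [-])
[12] propose(1,'w') → ∅
[13] deliver 1→2 → ∅
[14] deliver 2→1 → ∅
[15] deliver 0→2 → ∅

8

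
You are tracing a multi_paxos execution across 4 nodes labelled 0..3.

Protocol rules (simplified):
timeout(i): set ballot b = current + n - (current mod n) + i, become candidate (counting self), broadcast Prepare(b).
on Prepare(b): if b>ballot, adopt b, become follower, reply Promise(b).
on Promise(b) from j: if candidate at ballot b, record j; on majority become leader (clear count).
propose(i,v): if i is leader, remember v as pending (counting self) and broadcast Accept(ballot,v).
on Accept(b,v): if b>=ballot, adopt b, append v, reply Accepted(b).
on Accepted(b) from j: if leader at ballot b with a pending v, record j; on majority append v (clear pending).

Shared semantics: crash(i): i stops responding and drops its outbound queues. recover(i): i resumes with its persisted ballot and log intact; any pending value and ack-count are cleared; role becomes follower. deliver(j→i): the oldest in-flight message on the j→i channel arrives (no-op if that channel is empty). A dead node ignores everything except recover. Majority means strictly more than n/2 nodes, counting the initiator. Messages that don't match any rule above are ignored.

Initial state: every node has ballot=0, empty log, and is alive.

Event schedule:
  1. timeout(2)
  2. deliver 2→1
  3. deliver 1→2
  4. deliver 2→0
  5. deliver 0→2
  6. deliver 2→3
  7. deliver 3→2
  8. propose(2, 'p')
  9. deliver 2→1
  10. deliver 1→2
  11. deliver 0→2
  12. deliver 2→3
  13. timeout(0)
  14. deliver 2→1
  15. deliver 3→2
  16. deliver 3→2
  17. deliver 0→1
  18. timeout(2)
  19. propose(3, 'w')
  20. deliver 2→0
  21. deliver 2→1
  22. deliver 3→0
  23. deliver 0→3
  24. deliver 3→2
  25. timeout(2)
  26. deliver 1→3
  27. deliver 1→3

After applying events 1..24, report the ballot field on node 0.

step 1 timeout(2): 2={cand,b=6,log=-}
step 2 deliver 2→1: 1={foll,b=6,log=-}
step 3 deliver 1→2: —
step 4 deliver 2→0: 0={foll,b=6,log=-}
step 5 deliver 0→2: 2={lead,b=6,log=-}
step 6 deliver 2→3: 3={foll,b=6,log=-}
step 7 deliver 3→2: —
step 8 propose(2,'p'): —
step 9 deliver 2→1: 1={foll,b=6,log=p}
step 10 deliver 1→2: —
step 11 deliver 0→2: —
step 12 deliver 2→3: 3={foll,b=6,log=p}
step 13 timeout(0): 0={cand,b=8,log=-}
step 14 deliver 2→1: —
step 15 deliver 3→2: 2={lead,b=6,log=p}
step 16 deliver 3→2: —
step 17 deliver 0→1: 1={foll,b=8,log=p}
step 18 timeout(2): 2={cand,b=10,log=p}
step 19 propose(3,'w'): —
step 20 deliver 2→0: —
step 21 deliver 2→1: 1={foll,b=10,log=p}
step 22 deliver 3→0: —
step 23 deliver 0→3: 3={foll,b=8,log=p}
step 24 deliver 3→2: —

8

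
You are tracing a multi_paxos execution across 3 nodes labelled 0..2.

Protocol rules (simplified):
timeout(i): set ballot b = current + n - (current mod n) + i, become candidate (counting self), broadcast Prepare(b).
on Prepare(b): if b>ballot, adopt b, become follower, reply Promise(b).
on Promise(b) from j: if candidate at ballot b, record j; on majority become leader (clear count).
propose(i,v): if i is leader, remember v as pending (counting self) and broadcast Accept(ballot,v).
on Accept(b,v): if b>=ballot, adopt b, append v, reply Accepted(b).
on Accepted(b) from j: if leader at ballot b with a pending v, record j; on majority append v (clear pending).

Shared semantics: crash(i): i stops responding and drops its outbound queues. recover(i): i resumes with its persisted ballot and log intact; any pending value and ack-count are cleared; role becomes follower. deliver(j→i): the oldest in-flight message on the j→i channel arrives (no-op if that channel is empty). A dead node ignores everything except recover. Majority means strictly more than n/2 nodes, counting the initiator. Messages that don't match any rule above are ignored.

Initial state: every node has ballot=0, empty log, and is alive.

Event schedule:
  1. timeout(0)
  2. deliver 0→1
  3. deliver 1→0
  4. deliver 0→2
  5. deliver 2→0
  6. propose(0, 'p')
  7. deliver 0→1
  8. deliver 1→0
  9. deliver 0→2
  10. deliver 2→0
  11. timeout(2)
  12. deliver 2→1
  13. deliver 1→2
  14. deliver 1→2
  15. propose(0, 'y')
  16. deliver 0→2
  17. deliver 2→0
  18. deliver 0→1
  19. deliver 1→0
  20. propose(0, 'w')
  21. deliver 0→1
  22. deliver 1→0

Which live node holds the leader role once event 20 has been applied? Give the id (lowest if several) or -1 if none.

1. timeout(0):  <0:cand b3 ->
2. deliver 0→1:  <1:foll b3 ->
3. deliver 1→0:  <0:lead b3 ->
4. deliver 0→2:  <2:foll b3 ->
5. deliver 2→0:  nop
6. propose(0,'p'):  nop
7. deliver 0→1:  <1:foll b3 p>
8. deliver 1→0:  <0:lead b3 p>
9. deliver 0→2:  <2:foll b3 p>
10. deliver 2→0:  nop
11. timeout(2):  <2:cand b8 p>
12. deliver 2→1:  <1:foll b8 p>
13. deliver 1→2:  <2:lead b8 p>
14. deliver 1→2:  nop
15. propose(0,'y'):  nop
16. deliver 0→2:  nop
17. deliver 2→0:  <0:foll b8 p>
18. deliver 0→1:  nop
19. deliver 1→0:  nop
20. propose(0,'w'):  nop

2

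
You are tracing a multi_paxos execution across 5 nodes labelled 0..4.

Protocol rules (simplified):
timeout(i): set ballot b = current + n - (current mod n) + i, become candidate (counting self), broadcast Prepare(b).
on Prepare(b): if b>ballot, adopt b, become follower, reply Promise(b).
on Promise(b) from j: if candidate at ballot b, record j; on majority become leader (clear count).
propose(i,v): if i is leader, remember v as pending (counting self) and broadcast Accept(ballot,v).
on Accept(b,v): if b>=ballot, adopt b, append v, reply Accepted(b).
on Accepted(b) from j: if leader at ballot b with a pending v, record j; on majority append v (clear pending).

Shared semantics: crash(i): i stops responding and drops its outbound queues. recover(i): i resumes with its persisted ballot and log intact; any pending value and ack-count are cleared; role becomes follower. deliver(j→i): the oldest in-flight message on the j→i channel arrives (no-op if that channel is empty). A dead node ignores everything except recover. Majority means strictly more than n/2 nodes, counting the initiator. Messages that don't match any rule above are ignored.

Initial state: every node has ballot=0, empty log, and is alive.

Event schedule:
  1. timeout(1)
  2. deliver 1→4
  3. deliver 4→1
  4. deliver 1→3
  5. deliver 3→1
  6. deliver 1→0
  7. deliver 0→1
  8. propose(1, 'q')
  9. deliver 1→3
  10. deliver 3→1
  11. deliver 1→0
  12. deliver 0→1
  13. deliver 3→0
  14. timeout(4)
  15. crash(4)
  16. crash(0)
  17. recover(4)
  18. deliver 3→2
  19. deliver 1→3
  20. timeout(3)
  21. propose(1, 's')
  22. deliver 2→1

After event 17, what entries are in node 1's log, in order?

q

[1] timeout(1) → N1(cand b6 [-])
[2] deliver 1→4 → N4(foll b6 [-])
[3] deliver 4→1 → ∅
[4] deliver 1→3 → N3(foll b6 [-])
[5] deliver 3→1 → N1(lead b6 [-])
[6] deliver 1→0 → N0(foll b6 [-])
[7] deliver 0→1 → ∅
[8] propose(1,'q') → ∅
[9] deliver 1→3 → N3(foll b6 [q])
[10] deliver 3→1 → ∅
[11] deliver 1→0 → N0(foll b6 [q])
[12] deliver 0→1 → N1(lead b6 [q])
[13] deliver 3→0 → ∅
[14] timeout(4) → N4(cand b14 [-])
[15] crash(4) → N4(✗cand b14 [-])
[16] crash(0) → N0(✗foll b6 [q])
[17] recover(4) → N4(foll b14 [-])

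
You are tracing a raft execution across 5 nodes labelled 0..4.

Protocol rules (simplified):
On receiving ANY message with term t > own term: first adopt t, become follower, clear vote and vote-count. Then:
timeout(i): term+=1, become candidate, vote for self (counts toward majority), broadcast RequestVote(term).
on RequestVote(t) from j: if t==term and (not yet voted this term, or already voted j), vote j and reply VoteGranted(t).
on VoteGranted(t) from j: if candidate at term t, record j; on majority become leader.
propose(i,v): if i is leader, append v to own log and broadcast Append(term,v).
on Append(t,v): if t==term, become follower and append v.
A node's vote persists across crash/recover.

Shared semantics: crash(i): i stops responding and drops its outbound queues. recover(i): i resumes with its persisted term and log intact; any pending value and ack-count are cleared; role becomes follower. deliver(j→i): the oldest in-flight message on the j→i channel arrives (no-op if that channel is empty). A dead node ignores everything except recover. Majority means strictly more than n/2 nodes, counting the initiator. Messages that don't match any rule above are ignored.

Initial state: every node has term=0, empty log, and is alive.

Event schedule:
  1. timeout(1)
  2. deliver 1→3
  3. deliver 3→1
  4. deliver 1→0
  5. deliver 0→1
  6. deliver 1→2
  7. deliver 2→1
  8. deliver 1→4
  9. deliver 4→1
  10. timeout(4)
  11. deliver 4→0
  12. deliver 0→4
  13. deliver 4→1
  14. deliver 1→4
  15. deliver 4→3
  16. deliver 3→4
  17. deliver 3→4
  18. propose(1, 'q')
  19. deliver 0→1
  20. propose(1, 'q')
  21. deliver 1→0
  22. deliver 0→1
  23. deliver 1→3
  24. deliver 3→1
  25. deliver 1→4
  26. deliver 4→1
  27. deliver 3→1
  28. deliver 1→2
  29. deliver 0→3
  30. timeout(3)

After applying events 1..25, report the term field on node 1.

e1 timeout(1): 1[cand,t=1,-]
e2 deliver 1→3: 3[foll,t=1,-]
e3 deliver 3→1: ·
e4 deliver 1→0: 0[foll,t=1,-]
e5 deliver 0→1: 1[lead,t=1,-]
e6 deliver 1→2: 2[foll,t=1,-]
e7 deliver 2→1: ·
e8 deliver 1→4: 4[foll,t=1,-]
e9 deliver 4→1: ·
e10 timeout(4): 4[cand,t=2,-]
e11 deliver 4→0: 0[foll,t=2,-]
e12 deliver 0→4: ·
e13 deliver 4→1: 1[foll,t=2,-]
e14 deliver 1→4: 4[lead,t=2,-]
e15 deliver 4→3: 3[foll,t=2,-]
e16 deliver 3→4: ·
e17 deliver 3→4: ·
e18 propose(1,'q'): ·
e19 deliver 0→1: ·
e20 propose(1,'q'): ·
e21 deliver 1→0: ·
e22 deliver 0→1: ·
e23 deliver 1→3: ·
e24 deliver 3→1: ·
e25 deliver 1→4: ·

2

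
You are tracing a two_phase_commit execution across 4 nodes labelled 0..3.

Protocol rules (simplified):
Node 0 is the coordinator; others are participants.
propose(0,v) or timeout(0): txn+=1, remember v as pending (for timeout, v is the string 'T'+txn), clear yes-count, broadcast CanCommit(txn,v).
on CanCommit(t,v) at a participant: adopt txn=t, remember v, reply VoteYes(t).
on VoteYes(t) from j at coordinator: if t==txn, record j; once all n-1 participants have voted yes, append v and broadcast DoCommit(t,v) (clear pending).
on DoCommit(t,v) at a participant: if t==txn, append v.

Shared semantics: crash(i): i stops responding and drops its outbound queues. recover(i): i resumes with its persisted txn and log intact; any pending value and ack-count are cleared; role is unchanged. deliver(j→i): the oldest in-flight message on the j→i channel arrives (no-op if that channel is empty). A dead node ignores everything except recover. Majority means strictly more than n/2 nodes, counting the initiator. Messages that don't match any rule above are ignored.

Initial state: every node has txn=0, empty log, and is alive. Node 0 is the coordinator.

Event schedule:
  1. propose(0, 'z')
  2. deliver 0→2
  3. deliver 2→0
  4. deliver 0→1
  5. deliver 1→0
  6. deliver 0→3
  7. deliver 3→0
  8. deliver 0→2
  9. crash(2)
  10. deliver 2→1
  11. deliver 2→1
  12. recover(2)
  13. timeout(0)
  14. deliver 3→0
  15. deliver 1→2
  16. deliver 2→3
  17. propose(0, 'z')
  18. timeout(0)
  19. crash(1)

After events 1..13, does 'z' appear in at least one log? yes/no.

1. propose(0,'z'):  <0:coor t1 ->
2. deliver 0→2:  <2:part t1 ->
3. deliver 2→0:  nop
4. deliver 0→1:  <1:part t1 ->
5. deliver 1→0:  nop
6. deliver 0→3:  <3:part t1 ->
7. deliver 3→0:  <0:coor t1 z>
8. deliver 0→2:  <2:part t1 z>
9. crash(2):  <2:✗part t1 z>
10. deliver 2→1:  nop
11. deliver 2→1:  nop
12. recover(2):  <2:part t1 z>
13. timeout(0):  <0:coor t2 z>

yes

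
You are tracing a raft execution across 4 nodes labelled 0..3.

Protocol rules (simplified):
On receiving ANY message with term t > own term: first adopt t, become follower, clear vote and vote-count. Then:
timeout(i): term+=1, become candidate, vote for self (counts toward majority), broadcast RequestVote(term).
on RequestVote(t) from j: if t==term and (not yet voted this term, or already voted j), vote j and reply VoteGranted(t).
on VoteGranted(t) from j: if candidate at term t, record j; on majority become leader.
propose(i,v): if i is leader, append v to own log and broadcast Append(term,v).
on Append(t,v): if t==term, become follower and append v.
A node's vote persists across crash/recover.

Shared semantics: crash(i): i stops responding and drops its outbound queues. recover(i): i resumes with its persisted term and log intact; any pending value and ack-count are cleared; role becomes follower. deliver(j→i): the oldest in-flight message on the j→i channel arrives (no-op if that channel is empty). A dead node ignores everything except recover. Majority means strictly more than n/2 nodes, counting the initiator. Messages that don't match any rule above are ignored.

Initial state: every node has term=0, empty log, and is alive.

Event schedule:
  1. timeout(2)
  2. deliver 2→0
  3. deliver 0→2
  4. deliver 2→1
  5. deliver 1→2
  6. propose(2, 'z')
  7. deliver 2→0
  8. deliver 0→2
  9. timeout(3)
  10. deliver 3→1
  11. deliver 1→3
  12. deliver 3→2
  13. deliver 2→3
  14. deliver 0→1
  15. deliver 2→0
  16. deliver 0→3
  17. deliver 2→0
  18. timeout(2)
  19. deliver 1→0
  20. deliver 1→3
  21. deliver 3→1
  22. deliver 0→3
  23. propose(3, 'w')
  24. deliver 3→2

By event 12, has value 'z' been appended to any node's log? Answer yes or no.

after 1 — timeout(2): n2:cand/t1/[-]
after 2 — deliver 2→0: n0:foll/t1/[-]
after 3 — deliver 0→2: ·
after 4 — deliver 2→1: n1:foll/t1/[-]
after 5 — deliver 1→2: n2:lead/t1/[-]
after 6 — propose(2,'z'): n2:lead/t1/[z]
after 7 — deliver 2→0: n0:foll/t1/[z]
after 8 — deliver 0→2: ·
after 9 — timeout(3): n3:cand/t1/[-]
after 10 — deliver 3→1: ·
after 11 — deliver 1→3: ·
after 12 — deliver 3→2: ·

yes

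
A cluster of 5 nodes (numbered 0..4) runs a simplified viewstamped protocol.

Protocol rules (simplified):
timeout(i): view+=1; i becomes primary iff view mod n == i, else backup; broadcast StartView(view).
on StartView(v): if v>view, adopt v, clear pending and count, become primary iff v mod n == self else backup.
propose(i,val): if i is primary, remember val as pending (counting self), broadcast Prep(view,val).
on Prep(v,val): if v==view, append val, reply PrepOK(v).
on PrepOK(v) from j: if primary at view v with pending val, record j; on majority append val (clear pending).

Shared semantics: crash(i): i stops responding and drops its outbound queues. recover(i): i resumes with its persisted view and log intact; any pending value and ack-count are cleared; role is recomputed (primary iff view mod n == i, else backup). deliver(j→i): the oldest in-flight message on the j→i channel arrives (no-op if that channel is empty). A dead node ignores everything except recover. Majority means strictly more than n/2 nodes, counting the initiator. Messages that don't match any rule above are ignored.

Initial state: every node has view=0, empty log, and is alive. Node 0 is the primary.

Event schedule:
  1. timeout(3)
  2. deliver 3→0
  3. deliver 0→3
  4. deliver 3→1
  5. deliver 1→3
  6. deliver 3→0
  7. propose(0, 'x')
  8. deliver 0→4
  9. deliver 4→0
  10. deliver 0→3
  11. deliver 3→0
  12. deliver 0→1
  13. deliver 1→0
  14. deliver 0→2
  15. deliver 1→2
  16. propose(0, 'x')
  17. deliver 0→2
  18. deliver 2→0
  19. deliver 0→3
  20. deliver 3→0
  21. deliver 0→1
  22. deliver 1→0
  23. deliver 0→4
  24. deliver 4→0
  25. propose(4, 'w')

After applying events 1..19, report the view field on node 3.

1

e1 timeout(3): 3[back,v=1,-]
e2 deliver 3→0: 0[back,v=1,-]
e3 deliver 0→3: ·
e4 deliver 3→1: 1[prim,v=1,-]
e5 deliver 1→3: ·
e6 deliver 3→0: ·
e7 propose(0,'x'): ·
e8 deliver 0→4: ·
e9 deliver 4→0: ·
e10 deliver 0→3: ·
e11 deliver 3→0: ·
e12 deliver 0→1: ·
e13 deliver 1→0: ·
e14 deliver 0→2: ·
e15 deliver 1→2: ·
e16 propose(0,'x'): ·
e17 deliver 0→2: ·
e18 deliver 2→0: ·
e19 deliver 0→3: ·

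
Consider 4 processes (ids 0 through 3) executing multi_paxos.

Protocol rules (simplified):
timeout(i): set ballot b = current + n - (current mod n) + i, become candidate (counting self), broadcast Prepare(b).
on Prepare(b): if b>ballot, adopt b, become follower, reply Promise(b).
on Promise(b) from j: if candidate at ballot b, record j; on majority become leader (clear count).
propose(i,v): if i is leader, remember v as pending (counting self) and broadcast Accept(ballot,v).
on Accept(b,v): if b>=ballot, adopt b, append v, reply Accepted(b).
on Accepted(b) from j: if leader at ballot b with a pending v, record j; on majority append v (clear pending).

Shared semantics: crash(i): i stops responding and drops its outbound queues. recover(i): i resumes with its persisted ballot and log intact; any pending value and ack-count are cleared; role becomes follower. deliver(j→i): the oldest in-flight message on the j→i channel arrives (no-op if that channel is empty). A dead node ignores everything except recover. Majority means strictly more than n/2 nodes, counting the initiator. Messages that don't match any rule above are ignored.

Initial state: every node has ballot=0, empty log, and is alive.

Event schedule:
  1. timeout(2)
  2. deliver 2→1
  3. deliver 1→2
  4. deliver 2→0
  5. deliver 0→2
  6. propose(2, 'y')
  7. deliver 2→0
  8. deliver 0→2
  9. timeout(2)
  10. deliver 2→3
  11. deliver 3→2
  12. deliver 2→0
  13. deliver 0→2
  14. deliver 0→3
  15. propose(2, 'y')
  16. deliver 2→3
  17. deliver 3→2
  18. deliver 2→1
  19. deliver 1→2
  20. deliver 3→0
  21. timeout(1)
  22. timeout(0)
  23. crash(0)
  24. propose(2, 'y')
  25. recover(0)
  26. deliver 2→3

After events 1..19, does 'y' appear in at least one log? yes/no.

after 1 — timeout(2): n2:cand/b6/[-]
after 2 — deliver 2→1: n1:foll/b6/[-]
after 3 — deliver 1→2: ·
after 4 — deliver 2→0: n0:foll/b6/[-]
after 5 — deliver 0→2: n2:lead/b6/[-]
after 6 — propose(2,'y'): ·
after 7 — deliver 2→0: n0:foll/b6/[y]
after 8 — deliver 0→2: ·
after 9 — timeout(2): n2:cand/b10/[-]
after 10 — deliver 2→3: n3:foll/b6/[-]
after 11 — deliver 3→2: ·
after 12 — deliver 2→0: n0:foll/b10/[y]
after 13 — deliver 0→2: ·
after 14 — deliver 0→3: ·
after 15 — propose(2,'y'): ·
after 16 — deliver 2→3: n3:foll/b6/[y]
after 17 — deliver 3→2: ·
after 18 — deliver 2→1: n1:foll/b6/[y]
after 19 — deliver 1→2: ·

yes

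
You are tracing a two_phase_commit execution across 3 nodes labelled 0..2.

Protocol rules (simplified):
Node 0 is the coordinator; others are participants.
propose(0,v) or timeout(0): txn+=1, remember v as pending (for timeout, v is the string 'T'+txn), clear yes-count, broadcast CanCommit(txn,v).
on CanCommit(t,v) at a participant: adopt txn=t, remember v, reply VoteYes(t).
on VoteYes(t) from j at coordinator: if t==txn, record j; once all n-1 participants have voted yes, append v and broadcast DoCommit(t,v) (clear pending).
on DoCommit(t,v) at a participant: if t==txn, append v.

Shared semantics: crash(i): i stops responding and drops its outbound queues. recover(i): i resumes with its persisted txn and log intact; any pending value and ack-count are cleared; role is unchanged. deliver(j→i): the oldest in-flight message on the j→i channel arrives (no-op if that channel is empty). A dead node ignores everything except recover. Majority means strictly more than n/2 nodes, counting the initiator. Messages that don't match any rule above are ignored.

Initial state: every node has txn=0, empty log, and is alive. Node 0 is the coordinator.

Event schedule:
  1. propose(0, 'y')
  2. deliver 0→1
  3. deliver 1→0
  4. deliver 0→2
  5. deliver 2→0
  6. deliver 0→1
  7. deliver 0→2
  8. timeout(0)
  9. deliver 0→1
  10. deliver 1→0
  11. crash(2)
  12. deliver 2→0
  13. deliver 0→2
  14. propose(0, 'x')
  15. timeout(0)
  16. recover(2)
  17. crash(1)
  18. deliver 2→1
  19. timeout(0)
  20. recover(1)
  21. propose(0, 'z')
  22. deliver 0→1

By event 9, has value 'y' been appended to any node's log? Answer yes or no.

yes

after 1 — propose(0,'y'): n0:coor/t1/[-]
after 2 — deliver 0→1: n1:part/t1/[-]
after 3 — deliver 1→0: ·
after 4 — deliver 0→2: n2:part/t1/[-]
after 5 — deliver 2→0: n0:coor/t1/[y]
after 6 — deliver 0→1: n1:part/t1/[y]
after 7 — deliver 0→2: n2:part/t1/[y]
after 8 — timeout(0): n0:coor/t2/[y]
after 9 — deliver 0→1: n1:part/t2/[y]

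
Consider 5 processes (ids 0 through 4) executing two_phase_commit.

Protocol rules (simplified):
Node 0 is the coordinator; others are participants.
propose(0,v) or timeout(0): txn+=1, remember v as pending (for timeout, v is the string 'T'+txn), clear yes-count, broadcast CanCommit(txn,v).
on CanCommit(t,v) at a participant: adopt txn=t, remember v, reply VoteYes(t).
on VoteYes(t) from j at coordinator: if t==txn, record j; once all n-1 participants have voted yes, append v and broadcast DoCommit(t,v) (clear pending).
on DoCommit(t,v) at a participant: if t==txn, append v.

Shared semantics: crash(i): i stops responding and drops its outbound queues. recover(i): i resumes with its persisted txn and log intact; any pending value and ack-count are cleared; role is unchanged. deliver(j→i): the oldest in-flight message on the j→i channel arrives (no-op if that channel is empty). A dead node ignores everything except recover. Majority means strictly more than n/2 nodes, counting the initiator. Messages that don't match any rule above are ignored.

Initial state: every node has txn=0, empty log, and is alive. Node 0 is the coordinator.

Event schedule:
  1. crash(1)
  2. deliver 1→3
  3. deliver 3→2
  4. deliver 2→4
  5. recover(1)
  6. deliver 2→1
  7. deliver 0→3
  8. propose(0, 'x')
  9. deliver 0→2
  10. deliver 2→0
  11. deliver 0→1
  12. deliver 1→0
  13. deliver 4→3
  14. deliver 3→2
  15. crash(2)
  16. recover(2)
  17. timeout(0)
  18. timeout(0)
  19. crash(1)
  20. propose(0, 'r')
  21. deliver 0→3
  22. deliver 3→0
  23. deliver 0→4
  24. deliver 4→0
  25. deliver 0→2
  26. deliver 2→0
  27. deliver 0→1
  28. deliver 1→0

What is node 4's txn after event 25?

1

e1 crash(1): 1[✗part,t=0,-]
e2 deliver 1→3: ·
e3 deliver 3→2: ·
e4 deliver 2→4: ·
e5 recover(1): 1[part,t=0,-]
e6 deliver 2→1: ·
e7 deliver 0→3: ·
e8 propose(0,'x'): 0[coor,t=1,-]
e9 deliver 0→2: 2[part,t=1,-]
e10 deliver 2→0: ·
e11 deliver 0→1: 1[part,t=1,-]
e12 deliver 1→0: ·
e13 deliver 4→3: ·
e14 deliver 3→2: ·
e15 crash(2): 2[✗part,t=1,-]
e16 recover(2): 2[part,t=1,-]
e17 timeout(0): 0[coor,t=2,-]
e18 timeout(0): 0[coor,t=3,-]
e19 crash(1): 1[✗part,t=1,-]
e20 propose(0,'r'): 0[coor,t=4,-]
e21 deliver 0→3: 3[part,t=1,-]
e22 deliver 3→0: ·
e23 deliver 0→4: 4[part,t=1,-]
e24 deliver 4→0: ·
e25 deliver 0→2: 2[part,t=2,-]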